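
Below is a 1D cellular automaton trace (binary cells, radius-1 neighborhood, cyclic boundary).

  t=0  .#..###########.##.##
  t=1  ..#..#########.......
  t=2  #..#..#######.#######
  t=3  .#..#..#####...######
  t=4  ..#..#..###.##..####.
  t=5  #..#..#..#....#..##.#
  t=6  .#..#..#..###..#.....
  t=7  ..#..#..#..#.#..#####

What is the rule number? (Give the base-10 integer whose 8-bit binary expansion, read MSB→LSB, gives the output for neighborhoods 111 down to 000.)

145

  ###|#  b7=1 t=0,i=5
  ##.|.  b6=0 t=0,i=14
  #.#|.  b5=0 t=0,i=0
  #..|#  b4=1 t=0,i=2
  .##|.  b3=0 t=0,i=4
  .#.|.  b2=0 t=0,i=1
  ..#|.  b1=0 t=0,i=3
  ...|#  b0=1 t=1,i=0
  bits 10010001 = 145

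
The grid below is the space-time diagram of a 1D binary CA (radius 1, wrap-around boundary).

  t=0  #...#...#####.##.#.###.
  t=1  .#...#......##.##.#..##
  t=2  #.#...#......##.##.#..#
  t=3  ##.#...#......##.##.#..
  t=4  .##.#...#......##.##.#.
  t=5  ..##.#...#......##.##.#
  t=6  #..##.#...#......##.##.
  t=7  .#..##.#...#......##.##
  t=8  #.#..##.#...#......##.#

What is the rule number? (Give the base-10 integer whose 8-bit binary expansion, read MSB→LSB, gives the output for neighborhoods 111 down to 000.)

112

  ### -> .   bit 7 = 0  t=0,i=9
  ##. -> #   bit 6 = 1  t=0,i=12
  #.# -> #   bit 5 = 1  t=0,i=13
  #.. -> #   bit 4 = 1  t=0,i=1
  .## -> .   bit 3 = 0  t=0,i=8
  .#. -> .   bit 2 = 0  t=0,i=0
  ..# -> .   bit 1 = 0  t=0,i=3
  ... -> .   bit 0 = 0  t=0,i=2
  bits 01110000 = 112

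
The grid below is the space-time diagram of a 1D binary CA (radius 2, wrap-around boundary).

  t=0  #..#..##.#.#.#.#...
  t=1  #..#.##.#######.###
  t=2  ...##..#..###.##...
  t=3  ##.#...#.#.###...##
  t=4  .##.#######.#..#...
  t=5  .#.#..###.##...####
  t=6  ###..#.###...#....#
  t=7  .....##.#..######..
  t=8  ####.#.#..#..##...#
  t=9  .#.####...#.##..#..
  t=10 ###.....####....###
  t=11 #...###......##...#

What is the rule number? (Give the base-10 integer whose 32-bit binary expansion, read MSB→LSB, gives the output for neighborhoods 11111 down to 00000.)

  ##### -> #   bit 31 = 1  t=1,i=10
  ####. -> .   bit 30 = 0  t=1,i=13
  ###.# -> #   bit 29 = 1  t=1,i=14
  ###.. -> .   bit 28 = 0  t=1,i=0
  ##.## -> #   bit 27 = 1  t=1,i=7
  ##.#. -> #   bit 26 = 1  t=0,i=8
  ##..# -> .   bit 25 = 0  t=1,i=1
  ##... -> .   bit 24 = 0  t=2,i=16
  #.### -> .   bit 23 = 0  t=1,i=8
  #.##. -> .   bit 22 = 0  t=1,i=5
  #.#.# -> #   bit 21 = 1  t=0,i=9
  #.#.. -> .   bit 20 = 0  t=0,i=15
  #..## -> #   bit 19 = 1  t=0,i=5
  #..#. -> .   bit 18 = 0  t=0,i=2
  #...# -> #   bit 17 = 1  t=0,i=17
  #.... -> #   bit 16 = 1  t=2,i=17
  .#### -> .   bit 15 = 0  t=1,i=9
  .###. -> #   bit 14 = 1  t=2,i=11
  .##.# -> .   bit 13 = 0  t=0,i=7
  .##.. -> .   bit 12 = 0  t=2,i=4
  .#.## -> #   bit 11 = 1  t=1,i=4
  .#.#. -> #   bit 10 = 1  t=0,i=10
  .#..# -> .   bit 9 = 0  t=0,i=1
  .#... -> #   bit 8 = 1  t=0,i=16
  ..### -> .   bit 7 = 0  t=2,i=10
  ..##. -> #   bit 6 = 1  t=0,i=6
  ..#.# -> #   bit 5 = 1  t=1,i=3
  ..#.. -> #   bit 4 = 1  t=0,i=0
  ...## -> .   bit 3 = 0  t=2,i=2
  ...#. -> #   bit 2 = 1  t=0,i=18
  ....# -> #   bit 1 = 1  t=2,i=1
  ..... -> #   bit 0 = 1  t=2,i=0
  bits 10101100001010110100110101110111 = 2888519031

2888519031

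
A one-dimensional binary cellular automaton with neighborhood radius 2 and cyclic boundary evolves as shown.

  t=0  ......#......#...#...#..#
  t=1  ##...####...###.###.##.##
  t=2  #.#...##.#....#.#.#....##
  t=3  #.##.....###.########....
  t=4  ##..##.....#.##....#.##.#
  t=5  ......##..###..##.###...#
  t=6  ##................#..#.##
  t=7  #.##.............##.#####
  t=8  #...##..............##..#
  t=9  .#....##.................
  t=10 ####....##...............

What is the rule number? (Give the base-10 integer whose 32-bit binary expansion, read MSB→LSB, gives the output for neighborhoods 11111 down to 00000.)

1639288116

  #####|.  b31=0 t=3,i=15
  ####.|#  b30=1 t=1,i=0
  ###.#|#  b29=1 t=1,i=14
  ###..|.  b28=0 t=1,i=1
  ##.##|.  b27=0 t=1,i=15
  ##.#.|.  b26=0 t=2,i=1
  ##..#|.  b25=0 t=4,i=2
  ##...|#  b24=1 t=1,i=2
  #.###|#  b23=1 t=1,i=16
  #.##.|.  b22=0 t=1,i=20
  #.#.#|#  b21=1 t=2,i=16
  #.#..|#  b20=1 t=2,i=2
  #..##|.  b19=0 t=4,i=3
  #..#.|#  b18=1 t=0,i=23
  #...#|.  b17=0 t=0,i=15
  #....|#  b16=1 t=0,i=1
  .####|#  b15=1 t=1,i=6
  .###.|.  b14=0 t=1,i=13
  .##.#|.  b13=0 t=1,i=21
  .##..|.  b12=0 t=3,i=3
  .#.##|#  b11=1 t=3,i=1
  .#.#.|#  b10=1 t=2,i=15
  .#..#|.  b9=0 t=0,i=22
  .#...|#  b8=1 t=0,i=0
  ..###|.  b7=0 t=1,i=5
  ..##.|.  b6=0 t=2,i=6
  ..#.#|#  b5=1 t=2,i=14
  ..#..|#  b4=1 t=0,i=6
  ...##|.  b3=0 t=1,i=4
  ...#.|#  b2=1 t=0,i=5
  ....#|.  b1=0 t=0,i=4
  .....|.  b0=0 t=0,i=2
  bits 01100001101101011000110100110100 = 1639288116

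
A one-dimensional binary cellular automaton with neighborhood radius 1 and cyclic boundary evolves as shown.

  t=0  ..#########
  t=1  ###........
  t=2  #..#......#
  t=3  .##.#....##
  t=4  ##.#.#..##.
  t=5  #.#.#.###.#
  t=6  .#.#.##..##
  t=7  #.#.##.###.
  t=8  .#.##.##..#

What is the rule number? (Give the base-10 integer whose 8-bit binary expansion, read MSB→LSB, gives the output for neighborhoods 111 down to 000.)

58

  [7] ### => .  t=0,i=3
  [6] ##. => .  t=0,i=10
  [5] #.# => #  t=3,i=0
  [4] #.. => #  t=0,i=0
  [3] .## => #  t=0,i=2
  [2] .#. => .  t=2,i=3
  [1] ..# => #  t=0,i=1
  [0] ... => .  t=1,i=4
  bits 00111010 = 58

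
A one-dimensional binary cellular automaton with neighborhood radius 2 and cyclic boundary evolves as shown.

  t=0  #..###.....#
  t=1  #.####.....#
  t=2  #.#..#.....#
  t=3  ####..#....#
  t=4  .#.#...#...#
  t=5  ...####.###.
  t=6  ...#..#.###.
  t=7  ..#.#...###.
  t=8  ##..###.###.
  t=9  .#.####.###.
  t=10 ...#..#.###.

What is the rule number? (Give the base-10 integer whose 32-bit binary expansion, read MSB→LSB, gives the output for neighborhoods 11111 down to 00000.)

  nb #####: next=#  (t=3,i=1, bit31=1)
  nb ####.: next=.  (t=1,i=4, bit30=0)
  nb ###.#: next=#  (t=5,i=6, bit29=1)
  nb ###..: next=#  (t=0,i=5, bit28=1)
  nb ##.##: next=.  (t=1,i=1, bit27=0)
  nb ##.#.: next=#  (t=2,i=1, bit26=1)
  nb ##..#: next=.  (t=0,i=1, bit25=0)
  nb ##...: next=.  (t=0,i=6, bit24=0)
  nb #.###: next=#  (t=1,i=2, bit23=1)
  nb #.##.: next=.  (t=8,i=0, bit22=0)
  nb #.#.#: next=.  (t=4,i=1, bit21=0)
  nb #.#..: next=#  (t=2,i=2, bit20=1)
  nb #..##: next=#  (t=0,i=2, bit19=1)
  nb #..#.: next=.  (t=2,i=4, bit18=0)
  nb #...#: next=#  (t=4,i=5, bit17=1)
  nb #....: next=.  (t=0,i=7, bit16=0)
  nb .####: next=.  (t=1,i=3, bit15=0)
  nb .###.: next=#  (t=0,i=4, bit14=1)
  nb .##.#: next=#  (t=1,i=0, bit13=1)
  nb .##..: next=#  (t=0,i=0, bit12=1)
  nb .#.##: next=.  (t=6,i=7, bit11=0)
  nb .#.#.: next=.  (t=4,i=0, bit10=0)
  nb .#..#: next=#  (t=2,i=3, bit9=1)
  nb .#...: next=#  (t=2,i=6, bit8=1)
  nb ..###: next=#  (t=0,i=3, bit7=1)
  nb ..##.: next=#  (t=0,i=11, bit6=1)
  nb ..#.#: next=.  (t=4,i=11, bit5=0)
  nb ..#..: next=.  (t=2,i=5, bit4=0)
  nb ...##: next=.  (t=0,i=10, bit3=0)
  nb ...#.: next=#  (t=4,i=6, bit2=1)
  nb ....#: next=.  (t=0,i=9, bit1=0)
  nb .....: next=.  (t=0,i=8, bit0=0)
  bits 10110100100110100111001111000100 = 3030021060

3030021060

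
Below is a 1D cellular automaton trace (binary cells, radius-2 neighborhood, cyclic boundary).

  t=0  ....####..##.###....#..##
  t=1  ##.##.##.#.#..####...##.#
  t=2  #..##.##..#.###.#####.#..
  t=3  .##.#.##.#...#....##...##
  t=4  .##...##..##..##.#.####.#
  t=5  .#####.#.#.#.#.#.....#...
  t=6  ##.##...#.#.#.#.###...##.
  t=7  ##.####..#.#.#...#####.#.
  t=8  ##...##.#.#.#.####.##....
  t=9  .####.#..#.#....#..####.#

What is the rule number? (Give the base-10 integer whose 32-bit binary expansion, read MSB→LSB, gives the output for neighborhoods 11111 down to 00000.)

3511646089

  ##### -> #   bit 31 = 1  t=2,i=18
  ####. -> #   bit 30 = 1  t=0,i=6
  ###.# -> .   bit 29 = 0  t=1,i=1
  ###.. -> #   bit 28 = 1  t=0,i=7
  ##.## -> .   bit 27 = 0  t=0,i=12
  ##.#. -> .   bit 26 = 0  t=1,i=8
  ##..# -> .   bit 25 = 0  t=0,i=8
  ##... -> #   bit 24 = 1  t=0,i=0
  #.### -> .   bit 23 = 0  t=0,i=13
  #.##. -> #   bit 22 = 1  t=1,i=3
  #.#.# -> .   bit 21 = 0  t=1,i=9
  #.#.. -> .   bit 20 = 0  t=1,i=11
  #..## -> #   bit 19 = 1  t=0,i=9
  #..#. -> #   bit 18 = 1  t=2,i=9
  #...# -> #   bit 17 = 1  t=1,i=19
  #.... -> #   bit 16 = 1  t=0,i=1
  .#### -> .   bit 15 = 0  t=0,i=5
  .###. -> #   bit 14 = 1  t=0,i=14
  .##.# -> #   bit 13 = 1  t=0,i=11
  .##.. -> #   bit 12 = 1  t=0,i=24
  .#.## -> .   bit 11 = 0  t=2,i=11
  .#.#. -> #   bit 10 = 1  t=1,i=10
  .#..# -> #   bit 9 = 1  t=0,i=21
  .#... -> #   bit 8 = 1  t=3,i=10
  ..### -> #   bit 7 = 1  t=0,i=4
  ..##. -> .   bit 6 = 0  t=0,i=10
  ..#.# -> .   bit 5 = 0  t=2,i=10
  ..#.. -> .   bit 4 = 0  t=0,i=20
  ...## -> #   bit 3 = 1  t=0,i=3
  ...#. -> .   bit 2 = 0  t=0,i=19
  ....# -> .   bit 1 = 0  t=0,i=2
  ..... -> #   bit 0 = 1  t=5,i=18
  bits 11010001010011110111011110001001 = 3511646089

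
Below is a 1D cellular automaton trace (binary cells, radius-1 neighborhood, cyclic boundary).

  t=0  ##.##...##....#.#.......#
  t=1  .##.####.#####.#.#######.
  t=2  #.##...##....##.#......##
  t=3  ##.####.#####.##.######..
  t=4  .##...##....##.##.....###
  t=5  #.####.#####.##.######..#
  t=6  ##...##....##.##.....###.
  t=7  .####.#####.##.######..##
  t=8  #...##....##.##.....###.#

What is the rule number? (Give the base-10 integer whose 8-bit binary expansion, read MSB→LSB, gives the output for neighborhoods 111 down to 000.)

  [7] ### => .  t=0,i=0
  [6] ##. => #  t=0,i=1
  [5] #.# => #  t=0,i=2
  [4] #.. => #  t=0,i=5
  [3] .## => .  t=0,i=3
  [2] .#. => .  t=0,i=14
  [1] ..# => #  t=0,i=7
  [0] ... => #  t=0,i=6
  bits 01110011 = 115

115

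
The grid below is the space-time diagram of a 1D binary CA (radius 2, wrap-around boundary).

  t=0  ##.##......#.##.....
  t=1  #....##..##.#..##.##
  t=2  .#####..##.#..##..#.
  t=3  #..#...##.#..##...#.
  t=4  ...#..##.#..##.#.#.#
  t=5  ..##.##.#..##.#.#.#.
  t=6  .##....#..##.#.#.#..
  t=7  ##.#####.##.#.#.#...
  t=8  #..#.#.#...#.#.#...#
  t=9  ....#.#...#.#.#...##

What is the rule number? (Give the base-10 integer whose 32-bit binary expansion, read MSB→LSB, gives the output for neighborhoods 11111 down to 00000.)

  #####|#  b31=1 t=2,i=3
  ####.|.  b30=0 t=2,i=4
  ###.#|#  b29=1 t=7,i=7
  ###..|.  b28=0 t=1,i=0
  ##.##|.  b27=0 t=0,i=2
  ##.#.|#  b26=1 t=1,i=11
  ##..#|.  b25=0 t=1,i=7
  ##...|#  b24=1 t=0,i=5
  #.###|#  b23=1 t=1,i=18
  #.##.|.  b22=0 t=0,i=3
  #.#.#|.  b21=0 t=4,i=15
  #.#..|.  b20=0 t=1,i=12
  #..##|#  b19=1 t=1,i=8
  #..#.|.  b18=0 t=2,i=17
  #...#|.  b17=0 t=3,i=5
  #....|#  b16=1 t=0,i=6
  .####|.  b15=0 t=2,i=2
  .###.|.  b14=0 t=1,i=19
  .##.#|.  b13=0 t=0,i=1
  .##..|.  b12=0 t=0,i=4
  .#.##|#  b11=1 t=0,i=12
  .#.#.|#  b10=1 t=3,i=19
  .#..#|.  b9=0 t=1,i=13
  .#...|.  b8=0 t=3,i=4
  ..###|.  b7=0 t=2,i=1
  ..##.|#  b6=1 t=0,i=0
  ..#.#|.  b5=0 t=0,i=11
  ..#..|#  b4=1 t=2,i=18
  ...##|#  b3=1 t=0,i=19
  ...#.|#  b2=1 t=0,i=10
  ....#|#  b1=1 t=0,i=9
  .....|.  b0=0 t=0,i=7
  bits 10100101100010010000110001011110 = 2777222238

2777222238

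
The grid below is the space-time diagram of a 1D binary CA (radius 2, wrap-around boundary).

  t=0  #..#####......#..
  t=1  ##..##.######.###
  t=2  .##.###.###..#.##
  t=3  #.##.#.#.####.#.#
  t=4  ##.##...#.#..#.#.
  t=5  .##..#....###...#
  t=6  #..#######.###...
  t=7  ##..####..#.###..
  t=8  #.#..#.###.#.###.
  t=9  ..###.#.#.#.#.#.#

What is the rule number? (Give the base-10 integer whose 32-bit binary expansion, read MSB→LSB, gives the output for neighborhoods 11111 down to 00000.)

  #####|#  b31=1 t=0,i=5
  ####.|.  b30=0 t=0,i=6
  ###.#|.  b29=0 t=1,i=12
  ###..|#  b28=1 t=0,i=7
  ##.##|#  b27=1 t=1,i=6
  ##.#.|#  b26=1 t=3,i=4
  ##..#|#  b25=1 t=1,i=2
  ##...|#  b24=1 t=0,i=8
  #.###|.  b23=0 t=1,i=7
  #.##.|.  b22=0 t=2,i=1
  #.#.#|.  b21=0 t=3,i=5
  #.#..|#  b20=1 t=4,i=10
  #..##|.  b19=0 t=0,i=2
  #..#.|#  b18=1 t=0,i=16
  #...#|.  b17=0 t=4,i=6
  #....|#  b16=1 t=0,i=9
  .####|#  b15=1 t=0,i=4
  .###.|#  b14=1 t=2,i=5
  .##.#|#  b13=1 t=1,i=5
  .##..|.  b12=0 t=4,i=4
  .#.##|#  b11=1 t=2,i=14
  .#.#.|.  b10=0 t=3,i=6
  .#..#|#  b9=1 t=0,i=1
  .#...|#  b8=1 t=5,i=6
  ..###|.  b7=0 t=0,i=3
  ..##.|#  b6=1 t=1,i=4
  ..#.#|.  b5=0 t=2,i=13
  ..#..|#  b4=1 t=0,i=0
  ...##|#  b3=1 t=5,i=9
  ...#.|.  b2=0 t=0,i=13
  ....#|#  b1=1 t=0,i=12
  .....|#  b0=1 t=0,i=10
  bits 10011111000101011110101101011011 = 2669013851

2669013851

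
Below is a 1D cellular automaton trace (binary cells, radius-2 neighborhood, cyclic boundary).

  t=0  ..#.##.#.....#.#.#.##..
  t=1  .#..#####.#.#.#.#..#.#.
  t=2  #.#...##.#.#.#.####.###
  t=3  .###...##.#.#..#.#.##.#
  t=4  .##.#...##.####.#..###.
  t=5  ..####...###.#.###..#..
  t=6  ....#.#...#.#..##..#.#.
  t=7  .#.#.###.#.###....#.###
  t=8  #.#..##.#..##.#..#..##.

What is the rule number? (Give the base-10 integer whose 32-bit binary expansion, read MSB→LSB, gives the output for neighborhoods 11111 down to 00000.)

  nb #####: next=#  (t=1,i=6, bit31=1)
  nb ####.: next=#  (t=1,i=7, bit30=1)
  nb ###.#: next=.  (t=1,i=8, bit29=0)
  nb ###..: next=.  (t=3,i=3, bit28=0)
  nb ##.##: next=#  (t=2,i=19, bit27=1)
  nb ##.#.: next=#  (t=0,i=6, bit26=1)
  nb ##..#: next=.  (t=4,i=22, bit25=0)
  nb ##...: next=#  (t=0,i=21, bit24=1)
  nb #.###: next=#  (t=2,i=15, bit23=1)
  nb #.##.: next=#  (t=0,i=4, bit22=1)
  nb #.#.#: next=.  (t=0,i=15, bit21=0)
  nb #.#..: next=#  (t=0,i=7, bit20=1)
  nb #..##: next=.  (t=1,i=3, bit19=0)
  nb #..#.: next=#  (t=1,i=0, bit18=1)
  nb #...#: next=.  (t=2,i=4, bit17=0)
  nb #....: next=.  (t=0,i=9, bit16=0)
  nb .####: next=.  (t=1,i=5, bit15=0)
  nb .###.: next=#  (t=3,i=2, bit14=1)
  nb .##.#: next=#  (t=0,i=5, bit13=1)
  nb .##..: next=.  (t=0,i=20, bit12=0)
  nb .#.##: next=.  (t=0,i=3, bit11=0)
  nb .#.#.: next=#  (t=0,i=14, bit10=1)
  nb .#..#: next=#  (t=1,i=2, bit9=1)
  nb .#...: next=#  (t=0,i=8, bit8=1)
  nb ..###: next=.  (t=1,i=4, bit7=0)
  nb ..##.: next=.  (t=2,i=6, bit6=0)
  nb ..#.#: next=.  (t=0,i=2, bit5=0)
  nb ..#..: next=.  (t=1,i=1, bit4=0)
  nb ...##: next=.  (t=2,i=5, bit3=0)
  nb ...#.: next=#  (t=0,i=1, bit2=1)
  nb ....#: next=.  (t=0,i=0, bit1=0)
  nb .....: next=#  (t=0,i=10, bit0=1)
  bits 11001101110101000110011100000101 = 3453249285

3453249285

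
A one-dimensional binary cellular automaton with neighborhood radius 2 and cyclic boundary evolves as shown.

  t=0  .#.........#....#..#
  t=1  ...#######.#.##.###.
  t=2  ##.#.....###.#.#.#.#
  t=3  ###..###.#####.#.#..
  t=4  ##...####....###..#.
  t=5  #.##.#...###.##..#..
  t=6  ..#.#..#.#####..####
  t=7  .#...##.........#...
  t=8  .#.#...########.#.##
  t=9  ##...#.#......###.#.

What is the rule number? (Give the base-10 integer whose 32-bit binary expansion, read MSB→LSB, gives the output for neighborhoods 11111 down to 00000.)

  #####|.  b31=0 t=1,i=5
  ####.|.  b30=0 t=1,i=8
  ###.#|#  b29=1 t=1,i=9
  ###..|.  b28=0 t=1,i=18
  ##.##|#  b27=1 t=1,i=15
  ##.#.|#  b26=1 t=1,i=10
  ##..#|.  b25=0 t=3,i=3
  ##...|#  b24=1 t=1,i=19
  #.###|.  b23=0 t=1,i=16
  #.##.|#  b22=1 t=1,i=13
  #.#.#|#  b21=1 t=1,i=11
  #.#..|.  b20=0 t=0,i=1
  #..##|.  b19=0 t=3,i=4
  #..#.|#  b18=1 t=0,i=18
  #...#|#  b17=1 t=4,i=3
  #....|#  b16=1 t=0,i=3
  .####|.  b15=0 t=1,i=4
  .###.|#  b14=1 t=1,i=17
  .##.#|.  b13=0 t=1,i=14
  .##..|.  b12=0 t=4,i=1
  .#.##|.  b11=0 t=1,i=12
  .#.#.|.  b10=0 t=0,i=0
  .#..#|#  b9=1 t=0,i=17
  .#...|.  b8=0 t=0,i=2
  ..###|#  b7=1 t=1,i=3
  ..##.|.  b6=0 t=7,i=5
  ..#.#|.  b5=0 t=0,i=19
  ..#..|#  b4=1 t=0,i=11
  ...##|.  b3=0 t=1,i=2
  ...#.|.  b2=0 t=0,i=10
  ....#|#  b1=1 t=0,i=9
  .....|#  b0=1 t=0,i=4
  bits 00101101011001110100001010010011 = 761741971

761741971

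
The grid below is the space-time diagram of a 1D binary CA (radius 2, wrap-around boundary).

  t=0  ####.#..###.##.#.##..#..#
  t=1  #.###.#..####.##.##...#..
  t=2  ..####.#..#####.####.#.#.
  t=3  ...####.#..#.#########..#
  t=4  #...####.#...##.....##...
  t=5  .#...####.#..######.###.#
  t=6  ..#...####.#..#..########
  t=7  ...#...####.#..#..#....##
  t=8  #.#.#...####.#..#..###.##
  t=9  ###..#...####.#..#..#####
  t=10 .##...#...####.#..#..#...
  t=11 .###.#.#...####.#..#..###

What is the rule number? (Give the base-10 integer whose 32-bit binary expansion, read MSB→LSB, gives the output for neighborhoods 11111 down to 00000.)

  #####|.  b31=0 t=0,i=1
  ####.|#  b30=1 t=0,i=2
  ###.#|#  b29=1 t=0,i=3
  ###..|#  b28=1 t=3,i=21
  ##.##|#  b27=1 t=0,i=11
  ##.#.|#  b26=1 t=0,i=4
  ##..#|.  b25=0 t=0,i=19
  ##...|#  b24=1 t=1,i=19
  #.###|#  b23=1 t=1,i=2
  #.##.|#  b22=1 t=0,i=12
  #.#.#|#  b21=1 t=0,i=15
  #.#..|.  b20=0 t=0,i=5
  #..##|.  b19=0 t=0,i=7
  #..#.|.  b18=0 t=0,i=20
  #...#|.  b17=0 t=1,i=20
  #....|#  b16=1 t=4,i=16
  .####|#  b15=1 t=0,i=0
  .###.|#  b14=1 t=0,i=9
  .##.#|.  b13=0 t=0,i=13
  .##..|#  b12=1 t=0,i=18
  .#.##|.  b11=0 t=0,i=16
  .#.#.|.  b10=0 t=2,i=22
  .#..#|#  b9=1 t=0,i=6
  .#...|#  b8=1 t=2,i=24
  ..###|.  b7=0 t=0,i=8
  ..##.|#  b6=1 t=4,i=13
  ..#.#|.  b5=0 t=1,i=0
  ..#..|.  b4=0 t=0,i=21
  ...##|.  b3=0 t=2,i=1
  ...#.|#  b2=1 t=1,i=21
  ....#|#  b1=1 t=4,i=18
  .....|#  b0=1 t=4,i=17
  bits 01111101111000011101001101000111 = 2111951687

2111951687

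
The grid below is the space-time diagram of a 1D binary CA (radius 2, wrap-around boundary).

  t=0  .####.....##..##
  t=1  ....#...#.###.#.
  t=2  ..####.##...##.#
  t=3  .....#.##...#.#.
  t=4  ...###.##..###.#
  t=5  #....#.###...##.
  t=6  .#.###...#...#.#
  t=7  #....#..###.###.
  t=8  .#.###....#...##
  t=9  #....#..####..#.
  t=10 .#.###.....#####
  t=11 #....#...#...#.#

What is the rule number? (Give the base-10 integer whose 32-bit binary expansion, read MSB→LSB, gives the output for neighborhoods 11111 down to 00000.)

3057915254

  ##### -> #   bit 31 = 1  t=10,i=13
  ####. -> .   bit 30 = 0  t=0,i=3
  ###.# -> #   bit 29 = 1  t=1,i=12
  ###.. -> #   bit 28 = 1  t=0,i=4
  ##.## -> .   bit 27 = 0  t=0,i=0
  ##.#. -> #   bit 26 = 1  t=1,i=13
  ##..# -> #   bit 25 = 1  t=0,i=12
  ##... -> .   bit 24 = 0  t=0,i=5
  #.### -> .   bit 23 = 0  t=0,i=1
  #.##. -> #   bit 22 = 1  t=2,i=7
  #.#.# -> .   bit 21 = 0  t=6,i=1
  #.#.. -> .   bit 20 = 0  t=1,i=14
  #..## -> .   bit 19 = 0  t=0,i=13
  #..#. -> #   bit 18 = 1  t=9,i=13
  #...# -> .   bit 17 = 0  t=1,i=6
  #.... -> .   bit 16 = 0  t=0,i=6
  .#### -> .   bit 15 = 0  t=0,i=2
  .###. -> .   bit 14 = 0  t=1,i=11
  .##.# -> .   bit 13 = 0  t=0,i=15
  .##.. -> #   bit 12 = 1  t=0,i=11
  .#.## -> .   bit 11 = 0  t=1,i=9
  .#.#. -> #   bit 10 = 1  t=3,i=13
  .#..# -> .   bit 9 = 0  t=2,i=0
  .#... -> #   bit 8 = 1  t=1,i=5
  ..### -> .   bit 7 = 0  t=2,i=2
  ..##. -> #   bit 6 = 1  t=0,i=10
  ..#.# -> #   bit 5 = 1  t=1,i=8
  ..#.. -> #   bit 4 = 1  t=1,i=4
  ...## -> .   bit 3 = 0  t=0,i=9
  ...#. -> #   bit 2 = 1  t=1,i=3
  ....# -> #   bit 1 = 1  t=0,i=8
  ..... -> .   bit 0 = 0  t=0,i=7
  bits 10110110010001000001010101110110 = 3057915254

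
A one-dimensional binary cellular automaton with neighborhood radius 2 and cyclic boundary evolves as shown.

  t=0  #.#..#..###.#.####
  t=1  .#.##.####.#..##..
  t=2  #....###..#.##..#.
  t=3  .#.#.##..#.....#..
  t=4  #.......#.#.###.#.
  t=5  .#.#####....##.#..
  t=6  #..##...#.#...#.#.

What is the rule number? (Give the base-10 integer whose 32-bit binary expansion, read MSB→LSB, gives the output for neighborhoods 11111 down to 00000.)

  [31] ##### => .  t=0,i=16
  [30] ####. => .  t=0,i=17
  [29] ###.# => .  t=0,i=0
  [28] ###.. => .  t=2,i=7
  [27] ##.## => #  t=1,i=5
  [26] ##.#. => #  t=0,i=1
  [25] ##..# => .  t=2,i=8
  [24] ##... => #  t=1,i=16
  [23] #.### => #  t=0,i=14
  [22] #.##. => .  t=1,i=3
  [21] #.#.# => .  t=0,i=12
  [20] #.#.. => .  t=0,i=2
  [19] #..## => #  t=0,i=7
  [18] #..#. => #  t=0,i=4
  [17] #...# => .  t=1,i=17
  [16] #.... => .  t=2,i=2
  [15] .#### => #  t=0,i=15
  [14] .###. => #  t=0,i=9
  [13] .##.# => .  t=1,i=4
  [12] .##.. => .  t=1,i=15
  [11] .#.## => .  t=0,i=13
  [10] .#.#. => .  t=2,i=17
  [9] .#..# => #  t=0,i=3
  [8] .#... => #  t=2,i=1
  [7] ..### => #  t=0,i=8
  [6] ..##. => .  t=1,i=14
  [5] ..#.# => .  t=1,i=1
  [4] ..#.. => .  t=0,i=5
  [3] ...## => .  t=2,i=4
  [2] ...#. => #  t=1,i=0
  [1] ....# => #  t=2,i=3
  [0] ..... => #  t=3,i=12
  bits 00001101100011001100001110000111 = 227328903

227328903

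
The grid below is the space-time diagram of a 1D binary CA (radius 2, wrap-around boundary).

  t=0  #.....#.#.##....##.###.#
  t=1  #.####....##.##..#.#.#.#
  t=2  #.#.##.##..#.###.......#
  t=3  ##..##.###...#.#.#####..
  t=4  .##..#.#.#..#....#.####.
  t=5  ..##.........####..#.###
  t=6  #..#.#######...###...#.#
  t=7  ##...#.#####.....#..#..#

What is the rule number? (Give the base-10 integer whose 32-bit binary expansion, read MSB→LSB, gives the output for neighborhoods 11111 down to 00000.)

  #####|#  b31=1 t=3,i=19
  ####.|#  b30=1 t=1,i=4
  ###.#|#  b29=1 t=0,i=21
  ###..|#  b28=1 t=1,i=5
  ##.##|.  b27=0 t=0,i=18
  ##.#.|#  b26=1 t=2,i=1
  ##..#|#  b25=1 t=1,i=15
  ##...|.  b24=0 t=0,i=1
  #.###|#  b23=1 t=0,i=19
  #.##.|#  b22=1 t=0,i=10
  #.#.#|.  b21=0 t=0,i=8
  #.#..|.  b20=0 t=4,i=9
  #..##|.  b19=0 t=3,i=3
  #..#.|.  b18=0 t=1,i=16
  #...#|.  b17=0 t=3,i=11
  #....|#  b16=1 t=0,i=2
  .####|.  b15=0 t=1,i=3
  .###.|.  b14=0 t=0,i=20
  .##.#|#  b13=1 t=0,i=17
  .##..|#  b12=1 t=0,i=0
  .#.##|.  b11=0 t=0,i=9
  .#.#.|.  b10=0 t=0,i=7
  .#..#|.  b9=0 t=4,i=10
  .#...|#  b8=1 t=4,i=13
  ..###|.  b7=0 t=5,i=13
  ..##.|.  b6=0 t=0,i=16
  ..#.#|.  b5=0 t=0,i=6
  ..#..|.  b4=0 t=4,i=12
  ...##|.  b3=0 t=0,i=15
  ...#.|#  b2=1 t=0,i=5
  ....#|#  b1=1 t=0,i=4
  .....|#  b0=1 t=0,i=3
  bits 11110110110000010011000100000111 = 4139856135

4139856135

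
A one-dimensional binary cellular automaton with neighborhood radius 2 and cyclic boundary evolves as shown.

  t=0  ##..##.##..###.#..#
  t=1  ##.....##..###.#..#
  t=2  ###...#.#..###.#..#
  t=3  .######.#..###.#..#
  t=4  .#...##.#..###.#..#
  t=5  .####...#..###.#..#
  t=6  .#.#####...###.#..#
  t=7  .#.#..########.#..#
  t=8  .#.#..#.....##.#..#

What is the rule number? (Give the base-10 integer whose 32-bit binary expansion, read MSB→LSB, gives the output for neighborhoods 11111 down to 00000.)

  nb #####: next=.  (t=3,i=3, bit31=0)
  nb ####.: next=#  (t=2,i=1, bit30=1)
  nb ###.#: next=#  (t=0,i=13, bit29=1)
  nb ###..: next=#  (t=0,i=1, bit28=1)
  nb ##.##: next=.  (t=0,i=6, bit27=0)
  nb ##.#.: next=.  (t=0,i=14, bit26=0)
  nb ##..#: next=.  (t=0,i=2, bit25=0)
  nb ##...: next=#  (t=1,i=2, bit24=1)
  nb #.###: next=#  (t=3,i=1, bit23=1)
  nb #.##.: next=#  (t=0,i=7, bit22=1)
  nb #.#.#: next=#  (t=6,i=1, bit21=1)
  nb #.#..: next=#  (t=0,i=15, bit20=1)
  nb #..##: next=.  (t=0,i=3, bit19=0)
  nb #..#.: next=.  (t=3,i=17, bit18=0)
  nb #...#: next=#  (t=2,i=4, bit17=1)
  nb #....: next=.  (t=1,i=3, bit16=0)
  nb .####: next=.  (t=2,i=0, bit15=0)
  nb .###.: next=#  (t=0,i=0, bit14=1)
  nb .##.#: next=.  (t=0,i=5, bit13=0)
  nb .##..: next=#  (t=0,i=8, bit12=1)
  nb .#.##: next=.  (t=3,i=0, bit11=0)
  nb .#.#.: next=.  (t=2,i=7, bit10=0)
  nb .#..#: next=.  (t=0,i=16, bit9=0)
  nb .#...: next=#  (t=4,i=2, bit8=1)
  nb ..###: next=#  (t=0,i=11, bit7=1)
  nb ..##.: next=.  (t=0,i=4, bit6=0)
  nb ..#.#: next=#  (t=2,i=6, bit5=1)
  nb ..#..: next=.  (t=5,i=8, bit4=0)
  nb ...##: next=#  (t=1,i=6, bit3=1)
  nb ...#.: next=#  (t=2,i=5, bit2=1)
  nb ....#: next=.  (t=1,i=5, bit1=0)
  nb .....: next=.  (t=1,i=4, bit0=0)
  bits 01110001111100100101000110101100 = 1911706028

1911706028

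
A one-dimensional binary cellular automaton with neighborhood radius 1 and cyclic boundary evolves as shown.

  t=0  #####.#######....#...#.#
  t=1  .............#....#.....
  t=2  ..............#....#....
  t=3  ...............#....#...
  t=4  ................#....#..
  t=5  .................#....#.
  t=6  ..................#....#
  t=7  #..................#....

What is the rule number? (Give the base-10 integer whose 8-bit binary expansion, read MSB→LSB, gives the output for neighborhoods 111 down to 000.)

  ###|.  b7=0 t=0,i=0
  ##.|.  b6=0 t=0,i=4
  #.#|.  b5=0 t=0,i=5
  #..|#  b4=1 t=0,i=13
  .##|.  b3=0 t=0,i=6
  .#.|.  b2=0 t=0,i=17
  ..#|.  b1=0 t=0,i=16
  ...|.  b0=0 t=0,i=14
  bits 00010000 = 16

16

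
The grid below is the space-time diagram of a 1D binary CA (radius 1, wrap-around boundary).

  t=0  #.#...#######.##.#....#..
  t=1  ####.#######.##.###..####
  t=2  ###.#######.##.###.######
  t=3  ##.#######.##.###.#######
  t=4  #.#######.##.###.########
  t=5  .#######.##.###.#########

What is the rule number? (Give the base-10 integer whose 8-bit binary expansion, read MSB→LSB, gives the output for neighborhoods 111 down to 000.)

190

  [7] ### => #  t=0,i=7
  [6] ##. => .  t=0,i=12
  [5] #.# => #  t=0,i=1
  [4] #.. => #  t=0,i=3
  [3] .## => #  t=0,i=6
  [2] .#. => #  t=0,i=0
  [1] ..# => #  t=0,i=5
  [0] ... => .  t=0,i=4
  bits 10111110 = 190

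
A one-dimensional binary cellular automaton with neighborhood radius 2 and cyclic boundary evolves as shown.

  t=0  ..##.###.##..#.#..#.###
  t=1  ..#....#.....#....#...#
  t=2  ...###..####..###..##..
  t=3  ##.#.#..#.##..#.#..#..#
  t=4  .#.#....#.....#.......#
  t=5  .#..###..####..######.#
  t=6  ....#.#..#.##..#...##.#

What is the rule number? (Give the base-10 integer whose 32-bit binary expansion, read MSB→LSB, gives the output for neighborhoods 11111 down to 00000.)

1881342435

  ##### -> .   bit 31 = 0  t=5,i=17
  ####. -> #   bit 30 = 1  t=2,i=10
  ###.# -> #   bit 29 = 1  t=0,i=7
  ###.. -> #   bit 28 = 1  t=0,i=22
  ##.## -> .   bit 27 = 0  t=0,i=4
  ##.#. -> .   bit 26 = 0  t=3,i=2
  ##..# -> .   bit 25 = 0  t=0,i=0
  ##... -> .   bit 24 = 0  t=2,i=21
  #.### -> .   bit 23 = 0  t=0,i=5
  #.##. -> .   bit 22 = 0  t=0,i=9
  #.#.# -> #   bit 21 = 1  t=3,i=3
  #.#.. -> .   bit 20 = 0  t=0,i=15
  #..## -> .   bit 19 = 0  t=0,i=1
  #..#. -> .   bit 18 = 0  t=0,i=12
  #...# -> #   bit 17 = 1  t=1,i=20
  #.... -> #   bit 16 = 1  t=1,i=4
  .#### -> .   bit 15 = 0  t=2,i=9
  .###. -> .   bit 14 = 0  t=0,i=6
  .##.# -> .   bit 13 = 0  t=0,i=3
  .##.. -> .   bit 12 = 0  t=0,i=10
  .#.## -> .   bit 11 = 0  t=0,i=19
  .#.#. -> .   bit 10 = 0  t=0,i=14
  .#..# -> .   bit 9 = 0  t=0,i=16
  .#... -> #   bit 8 = 1  t=1,i=3
  ..### -> #   bit 7 = 1  t=2,i=3
  ..##. -> #   bit 6 = 1  t=0,i=2
  ..#.# -> #   bit 5 = 1  t=0,i=13
  ..#.. -> .   bit 4 = 0  t=1,i=2
  ...## -> .   bit 3 = 0  t=2,i=2
  ...#. -> .   bit 2 = 0  t=1,i=6
  ....# -> #   bit 1 = 1  t=1,i=5
  ..... -> #   bit 0 = 1  t=1,i=10
  bits 01110000001000110000000111100011 = 1881342435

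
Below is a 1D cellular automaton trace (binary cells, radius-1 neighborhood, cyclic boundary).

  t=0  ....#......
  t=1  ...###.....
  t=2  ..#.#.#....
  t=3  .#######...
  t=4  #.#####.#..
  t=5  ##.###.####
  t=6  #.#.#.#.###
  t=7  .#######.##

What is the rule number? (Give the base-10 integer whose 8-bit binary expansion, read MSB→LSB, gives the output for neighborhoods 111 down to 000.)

182

  nb ###: next=#  (t=1,i=4, bit7=1)
  nb ##.: next=.  (t=1,i=5, bit6=0)
  nb #.#: next=#  (t=2,i=3, bit5=1)
  nb #..: next=#  (t=0,i=5, bit4=1)
  nb .##: next=.  (t=1,i=3, bit3=0)
  nb .#.: next=#  (t=0,i=4, bit2=1)
  nb ..#: next=#  (t=0,i=3, bit1=1)
  nb ...: next=.  (t=0,i=0, bit0=0)
  bits 10110110 = 182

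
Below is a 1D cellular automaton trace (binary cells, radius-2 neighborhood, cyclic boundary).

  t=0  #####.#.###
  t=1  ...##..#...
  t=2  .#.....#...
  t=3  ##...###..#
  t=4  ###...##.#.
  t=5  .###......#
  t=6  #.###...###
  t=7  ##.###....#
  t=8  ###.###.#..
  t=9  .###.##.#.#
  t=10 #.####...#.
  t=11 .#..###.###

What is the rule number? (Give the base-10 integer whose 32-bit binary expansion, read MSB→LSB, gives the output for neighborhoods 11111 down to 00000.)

2035829814

  nb #####: next=.  (t=0,i=0, bit31=0)
  nb ####.: next=#  (t=0,i=3, bit30=1)
  nb ###.#: next=#  (t=0,i=4, bit29=1)
  nb ###..: next=#  (t=3,i=1, bit28=1)
  nb ##.##: next=#  (t=6,i=1, bit27=1)
  nb ##.#.: next=.  (t=0,i=5, bit26=0)
  nb ##..#: next=.  (t=1,i=5, bit25=0)
  nb ##...: next=#  (t=3,i=2, bit24=1)
  nb #.###: next=.  (t=0,i=8, bit23=0)
  nb #.##.: next=#  (t=9,i=5, bit22=1)
  nb #.#.#: next=.  (t=0,i=6, bit21=0)
  nb #.#..: next=#  (t=8,i=8, bit20=1)
  nb #..##: next=#  (t=3,i=9, bit19=1)
  nb #..#.: next=.  (t=1,i=6, bit18=0)
  nb #...#: next=.  (t=3,i=3, bit17=0)
  nb #....: next=.  (t=1,i=9, bit16=0)
  nb .####: next=.  (t=0,i=9, bit15=0)
  nb .###.: next=#  (t=3,i=0, bit14=1)
  nb .##.#: next=.  (t=4,i=7, bit13=0)
  nb .##..: next=.  (t=1,i=4, bit12=0)
  nb .#.##: next=#  (t=0,i=7, bit11=1)
  nb .#.#.: next=#  (t=9,i=9, bit10=1)
  nb .#..#: next=.  (t=8,i=9, bit9=0)
  nb .#...: next=.  (t=1,i=8, bit8=0)
  nb ..###: next=.  (t=3,i=5, bit7=0)
  nb ..##.: next=.  (t=1,i=3, bit6=0)
  nb ..#.#: next=#  (t=5,i=10, bit5=1)
  nb ..#..: next=#  (t=1,i=7, bit4=1)
  nb ...##: next=.  (t=1,i=2, bit3=0)
  nb ...#.: next=#  (t=2,i=0, bit2=1)
  nb ....#: next=#  (t=1,i=1, bit1=1)
  nb .....: next=.  (t=1,i=0, bit0=0)
  bits 01111001010110000100110000110110 = 2035829814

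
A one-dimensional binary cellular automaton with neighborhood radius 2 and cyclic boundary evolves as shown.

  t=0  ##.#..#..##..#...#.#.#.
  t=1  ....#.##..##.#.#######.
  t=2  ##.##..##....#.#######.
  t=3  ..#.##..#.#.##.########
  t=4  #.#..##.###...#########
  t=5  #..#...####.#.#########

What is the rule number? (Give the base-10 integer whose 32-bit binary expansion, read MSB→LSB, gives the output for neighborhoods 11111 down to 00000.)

4205041333

  nb #####: next=#  (t=1,i=17, bit31=1)
  nb ####.: next=#  (t=1,i=20, bit30=1)
  nb ###.#: next=#  (t=2,i=21, bit29=1)
  nb ###..: next=#  (t=1,i=21, bit28=1)
  nb ##.##: next=#  (t=2,i=2, bit27=1)
  nb ##.#.: next=.  (t=0,i=2, bit26=0)
  nb ##..#: next=#  (t=0,i=11, bit25=1)
  nb ##...: next=.  (t=1,i=22, bit24=0)
  nb #.###: next=#  (t=1,i=15, bit23=1)
  nb #.##.: next=.  (t=0,i=0, bit22=0)
  nb #.#.#: next=#  (t=0,i=19, bit21=1)
  nb #.#..: next=.  (t=0,i=3, bit20=0)
  nb #..##: next=.  (t=0,i=8, bit19=0)
  nb #..#.: next=.  (t=0,i=5, bit18=0)
  nb #...#: next=#  (t=0,i=15, bit17=1)
  nb #....: next=#  (t=1,i=0, bit16=1)
  nb .####: next=#  (t=1,i=16, bit15=1)
  nb .###.: next=#  (t=4,i=9, bit14=1)
  nb .##.#: next=.  (t=0,i=1, bit13=0)
  nb .##..: next=#  (t=0,i=10, bit12=1)
  nb .#.##: next=.  (t=0,i=22, bit11=0)
  nb .#.#.: next=#  (t=0,i=18, bit10=1)
  nb .#..#: next=#  (t=0,i=4, bit9=1)
  nb .#...: next=.  (t=0,i=14, bit8=0)
  nb ..###: next=#  (t=4,i=14, bit7=1)
  nb ..##.: next=.  (t=0,i=9, bit6=0)
  nb ..#.#: next=#  (t=0,i=17, bit5=1)
  nb ..#..: next=#  (t=0,i=6, bit4=1)
  nb ...##: next=.  (t=4,i=13, bit3=0)
  nb ...#.: next=#  (t=0,i=16, bit2=1)
  nb ....#: next=.  (t=1,i=2, bit1=0)
  nb .....: next=#  (t=1,i=1, bit0=1)
  bits 11111010101000111101011010110101 = 4205041333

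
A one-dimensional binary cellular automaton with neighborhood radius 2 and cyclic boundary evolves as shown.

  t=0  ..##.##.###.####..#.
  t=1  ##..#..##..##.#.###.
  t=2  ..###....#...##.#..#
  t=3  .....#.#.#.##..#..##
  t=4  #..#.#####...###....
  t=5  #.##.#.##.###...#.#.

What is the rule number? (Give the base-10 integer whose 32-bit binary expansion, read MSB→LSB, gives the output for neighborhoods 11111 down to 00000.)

  nb #####: next=#  (t=4,i=7, bit31=1)
  nb ####.: next=#  (t=0,i=14, bit30=1)
  nb ###.#: next=.  (t=0,i=10, bit29=0)
  nb ###..: next=.  (t=0,i=15, bit28=0)
  nb ##.##: next=#  (t=0,i=4, bit27=1)
  nb ##.#.: next=#  (t=1,i=13, bit26=1)
  nb ##..#: next=#  (t=0,i=16, bit25=1)
  nb ##...: next=#  (t=2,i=5, bit24=1)
  nb #.###: next=#  (t=0,i=8, bit23=1)
  nb #.##.: next=.  (t=0,i=5, bit22=0)
  nb #.#.#: next=#  (t=1,i=14, bit21=1)
  nb #.#..: next=.  (t=2,i=16, bit20=0)
  nb #..##: next=.  (t=1,i=6, bit19=0)
  nb #..#.: next=#  (t=0,i=17, bit18=1)
  nb #...#: next=#  (t=0,i=0, bit17=1)
  nb #....: next=.  (t=2,i=6, bit16=0)
  nb .####: next=.  (t=0,i=13, bit15=0)
  nb .###.: next=.  (t=0,i=9, bit14=0)
  nb .##.#: next=.  (t=0,i=3, bit13=0)
  nb .##..: next=.  (t=1,i=1, bit12=0)
  nb .#.##: next=.  (t=1,i=15, bit11=0)
  nb .#.#.: next=#  (t=3,i=6, bit10=1)
  nb .#..#: next=.  (t=1,i=5, bit9=0)
  nb .#...: next=.  (t=0,i=19, bit8=0)
  nb ..###: next=.  (t=2,i=2, bit7=0)
  nb ..##.: next=.  (t=0,i=2, bit6=0)
  nb ..#.#: next=#  (t=3,i=5, bit5=1)
  nb ..#..: next=#  (t=0,i=18, bit4=1)
  nb ...##: next=#  (t=0,i=1, bit3=1)
  nb ...#.: next=.  (t=2,i=8, bit2=0)
  nb ....#: next=#  (t=2,i=7, bit1=1)
  nb .....: next=.  (t=3,i=2, bit0=0)
  bits 11001111101001100000010000111010 = 3483763770

3483763770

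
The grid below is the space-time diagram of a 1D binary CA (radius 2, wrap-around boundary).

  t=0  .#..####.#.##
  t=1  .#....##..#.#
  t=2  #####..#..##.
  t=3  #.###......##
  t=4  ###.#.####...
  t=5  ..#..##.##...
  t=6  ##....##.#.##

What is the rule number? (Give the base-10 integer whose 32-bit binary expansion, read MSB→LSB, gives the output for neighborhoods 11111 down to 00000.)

4170267943

  #####|#  b31=1 t=2,i=2
  ####.|#  b30=1 t=0,i=6
  ###.#|#  b29=1 t=0,i=7
  ###..|#  b28=1 t=2,i=4
  ##.##|#  b27=1 t=2,i=12
  ##.#.|.  b26=0 t=0,i=0
  ##..#|.  b25=0 t=1,i=8
  ##...|.  b24=0 t=3,i=5
  #.###|#  b23=1 t=2,i=0
  #.##.|.  b22=0 t=0,i=11
  #.#.#|.  b21=0 t=0,i=9
  #.#..|#  b20=1 t=0,i=1
  #..##|.  b19=0 t=0,i=3
  #..#.|.  b18=0 t=1,i=9
  #...#|.  b17=0 t=4,i=11
  #....|#  b16=1 t=1,i=3
  .####|.  b15=0 t=0,i=5
  .###.|.  b14=0 t=3,i=3
  .##.#|#  b13=1 t=0,i=12
  .##..|#  b12=1 t=1,i=7
  .#.##|#  b11=1 t=0,i=10
  .#.#.|#  b10=1 t=1,i=0
  .#..#|.  b9=0 t=0,i=2
  .#...|#  b8=1 t=1,i=2
  ..###|.  b7=0 t=0,i=4
  ..##.|.  b6=0 t=1,i=6
  ..#.#|#  b5=1 t=1,i=10
  ..#..|.  b4=0 t=2,i=7
  ...##|.  b3=0 t=1,i=5
  ...#.|#  b2=1 t=5,i=1
  ....#|#  b1=1 t=1,i=4
  .....|#  b0=1 t=3,i=7
  bits 11111000100100010011110100100111 = 4170267943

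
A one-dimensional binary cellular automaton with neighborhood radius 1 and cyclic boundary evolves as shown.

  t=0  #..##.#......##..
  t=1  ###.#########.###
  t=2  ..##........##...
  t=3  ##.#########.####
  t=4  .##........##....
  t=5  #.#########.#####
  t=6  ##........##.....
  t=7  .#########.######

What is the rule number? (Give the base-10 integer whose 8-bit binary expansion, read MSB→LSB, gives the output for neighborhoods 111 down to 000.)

  nb ###: next=.  (t=1,i=0, bit7=0)
  nb ##.: next=#  (t=0,i=4, bit6=1)
  nb #.#: next=#  (t=0,i=5, bit5=1)
  nb #..: next=#  (t=0,i=1, bit4=1)
  nb .##: next=.  (t=0,i=3, bit3=0)
  nb .#.: next=#  (t=0,i=0, bit2=1)
  nb ..#: next=#  (t=0,i=2, bit1=1)
  nb ...: next=#  (t=0,i=8, bit0=1)
  bits 01110111 = 119

119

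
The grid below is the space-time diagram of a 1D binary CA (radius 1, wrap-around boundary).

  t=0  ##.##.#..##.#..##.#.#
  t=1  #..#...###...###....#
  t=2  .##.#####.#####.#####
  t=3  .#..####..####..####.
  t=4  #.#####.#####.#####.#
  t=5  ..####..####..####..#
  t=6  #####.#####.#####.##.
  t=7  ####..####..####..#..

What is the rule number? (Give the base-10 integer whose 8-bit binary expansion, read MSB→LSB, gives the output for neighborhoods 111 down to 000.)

155

  ### -> #   bit 7 = 1  t=0,i=0
  ##. -> .   bit 6 = 0  t=0,i=1
  #.# -> .   bit 5 = 0  t=0,i=2
  #.. -> #   bit 4 = 1  t=0,i=7
  .## -> #   bit 3 = 1  t=0,i=3
  .#. -> .   bit 2 = 0  t=0,i=6
  ..# -> #   bit 1 = 1  t=0,i=8
  ... -> #   bit 0 = 1  t=1,i=5
  bits 10011011 = 155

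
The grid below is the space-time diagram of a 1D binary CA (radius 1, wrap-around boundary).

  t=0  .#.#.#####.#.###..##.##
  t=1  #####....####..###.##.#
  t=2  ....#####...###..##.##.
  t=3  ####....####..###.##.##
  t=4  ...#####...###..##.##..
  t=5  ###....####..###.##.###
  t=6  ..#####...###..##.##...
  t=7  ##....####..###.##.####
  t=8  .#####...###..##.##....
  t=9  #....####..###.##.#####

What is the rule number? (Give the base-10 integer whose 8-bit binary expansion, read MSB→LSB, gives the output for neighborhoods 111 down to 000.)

119

  ###|.  b7=0 t=0,i=6
  ##.|#  b6=1 t=0,i=9
  #.#|#  b5=1 t=0,i=0
  #..|#  b4=1 t=0,i=16
  .##|.  b3=0 t=0,i=5
  .#.|#  b2=1 t=0,i=1
  ..#|#  b1=1 t=0,i=17
  ...|#  b0=1 t=1,i=6
  bits 01110111 = 119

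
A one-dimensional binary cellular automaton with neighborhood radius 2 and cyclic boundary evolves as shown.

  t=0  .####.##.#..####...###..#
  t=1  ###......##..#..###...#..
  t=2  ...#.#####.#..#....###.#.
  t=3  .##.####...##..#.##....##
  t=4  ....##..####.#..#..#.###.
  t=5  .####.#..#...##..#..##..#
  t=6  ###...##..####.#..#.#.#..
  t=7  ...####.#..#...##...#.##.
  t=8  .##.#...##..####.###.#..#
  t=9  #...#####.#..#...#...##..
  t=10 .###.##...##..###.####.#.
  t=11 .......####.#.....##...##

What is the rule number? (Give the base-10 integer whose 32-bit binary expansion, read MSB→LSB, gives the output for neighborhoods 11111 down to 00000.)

  [31] ##### => #  t=2,i=7
  [30] ####. => .  t=0,i=3
  [29] ###.# => .  t=0,i=4
  [28] ###.. => .  t=0,i=15
  [27] ##.## => .  t=0,i=5
  [26] ##.#. => .  t=0,i=8
  [25] ##..# => #  t=0,i=22
  [24] ##... => #  t=0,i=16
  [23] #.### => #  t=0,i=1
  [22] #.##. => .  t=0,i=6
  [21] #.#.# => #  t=6,i=20
  [20] #.#.. => #  t=0,i=9
  [19] #..## => .  t=0,i=11
  [18] #..#. => .  t=0,i=23
  [17] #...# => #  t=0,i=17
  [16] #.... => .  t=1,i=4
  [15] .#### => #  t=0,i=2
  [14] .###. => .  t=0,i=20
  [13] .##.# => .  t=0,i=7
  [12] .##.. => .  t=1,i=10
  [11] .#.## => #  t=0,i=0
  [10] .#.#. => .  t=6,i=19
  [9] .#..# => #  t=0,i=10
  [8] .#... => #  t=2,i=15
  [7] ..### => .  t=0,i=12
  [6] ..##. => #  t=1,i=9
  [5] ..#.# => .  t=0,i=24
  [4] ..#.. => .  t=1,i=13
  [3] ...## => #  t=0,i=18
  [2] ...#. => #  t=1,i=21
  [1] ....# => #  t=1,i=7
  [0] ..... => #  t=1,i=5
  bits 10000011101100101000101101001111 = 2209516367

2209516367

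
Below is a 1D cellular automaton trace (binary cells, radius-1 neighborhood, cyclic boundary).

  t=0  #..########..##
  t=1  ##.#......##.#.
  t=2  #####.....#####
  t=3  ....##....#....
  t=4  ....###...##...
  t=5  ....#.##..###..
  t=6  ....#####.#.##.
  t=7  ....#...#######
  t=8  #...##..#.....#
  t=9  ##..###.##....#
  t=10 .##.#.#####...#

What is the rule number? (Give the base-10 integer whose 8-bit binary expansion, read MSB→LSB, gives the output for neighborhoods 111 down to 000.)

  nb ###: next=.  (t=0,i=4, bit7=0)
  nb ##.: next=#  (t=0,i=0, bit6=1)
  nb #.#: next=#  (t=1,i=2, bit5=1)
  nb #..: next=#  (t=0,i=1, bit4=1)
  nb .##: next=#  (t=0,i=3, bit3=1)
  nb .#.: next=#  (t=1,i=3, bit2=1)
  nb ..#: next=.  (t=0,i=2, bit1=0)
  nb ...: next=.  (t=1,i=5, bit0=0)
  bits 01111100 = 124

124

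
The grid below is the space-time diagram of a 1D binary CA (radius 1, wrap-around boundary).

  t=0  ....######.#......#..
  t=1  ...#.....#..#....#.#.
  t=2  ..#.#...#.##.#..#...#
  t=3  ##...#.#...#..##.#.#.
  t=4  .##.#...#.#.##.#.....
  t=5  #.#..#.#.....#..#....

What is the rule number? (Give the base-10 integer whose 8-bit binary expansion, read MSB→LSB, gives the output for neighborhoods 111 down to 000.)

82

  [7] ### => .  t=0,i=5
  [6] ##. => #  t=0,i=9
  [5] #.# => .  t=0,i=10
  [4] #.. => #  t=0,i=12
  [3] .## => .  t=0,i=4
  [2] .#. => .  t=0,i=11
  [1] ..# => #  t=0,i=3
  [0] ... => .  t=0,i=0
  bits 01010010 = 82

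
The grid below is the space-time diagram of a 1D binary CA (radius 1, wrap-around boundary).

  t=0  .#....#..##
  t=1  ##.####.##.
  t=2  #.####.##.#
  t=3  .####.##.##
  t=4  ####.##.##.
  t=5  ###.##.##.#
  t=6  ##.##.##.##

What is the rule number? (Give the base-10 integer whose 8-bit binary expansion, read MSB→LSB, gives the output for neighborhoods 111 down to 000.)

  ### -> #   bit 7 = 1  t=1,i=4
  ##. -> .   bit 6 = 0  t=0,i=10
  #.# -> #   bit 5 = 1  t=0,i=0
  #.. -> .   bit 4 = 0  t=0,i=2
  .## -> #   bit 3 = 1  t=0,i=9
  .#. -> #   bit 2 = 1  t=0,i=1
  ..# -> #   bit 1 = 1  t=0,i=5
  ... -> #   bit 0 = 1  t=0,i=3
  bits 10101111 = 175

175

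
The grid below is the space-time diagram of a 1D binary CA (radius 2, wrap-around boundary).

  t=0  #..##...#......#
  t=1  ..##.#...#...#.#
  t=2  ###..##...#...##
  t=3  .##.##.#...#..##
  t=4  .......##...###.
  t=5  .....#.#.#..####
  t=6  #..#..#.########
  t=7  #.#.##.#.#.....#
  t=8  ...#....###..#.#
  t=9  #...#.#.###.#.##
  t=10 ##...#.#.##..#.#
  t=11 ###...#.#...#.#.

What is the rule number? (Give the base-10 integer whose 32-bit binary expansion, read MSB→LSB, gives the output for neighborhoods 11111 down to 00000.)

  ##### -> .   bit 31 = 0  t=2,i=0
  ####. -> #   bit 30 = 1  t=2,i=1
  ###.# -> #   bit 29 = 1  t=9,i=10
  ###.. -> #   bit 28 = 1  t=2,i=2
  ##.## -> .   bit 27 = 0  t=3,i=0
  ##.#. -> .   bit 26 = 0  t=1,i=4
  ##..# -> .   bit 25 = 0  t=0,i=1
  ##... -> #   bit 24 = 1  t=0,i=5
  #.### -> .   bit 23 = 0  t=6,i=8
  #.##. -> .   bit 22 = 0  t=3,i=1
  #.#.# -> .   bit 21 = 0  t=5,i=7
  #.#.. -> #   bit 20 = 1  t=1,i=5
  #..## -> #   bit 19 = 1  t=0,i=2
  #..#. -> #   bit 18 = 1  t=6,i=2
  #...# -> .   bit 17 = 0  t=0,i=6
  #.... -> .   bit 16 = 0  t=0,i=10
  .#### -> #   bit 15 = 1  t=2,i=15
  .###. -> #   bit 14 = 1  t=4,i=13
  .##.# -> .   bit 13 = 0  t=1,i=3
  .##.. -> .   bit 12 = 0  t=0,i=0
  .#.## -> #   bit 11 = 1  t=6,i=7
  .#.#. -> #   bit 10 = 1  t=1,i=14
  .#..# -> #   bit 9 = 1  t=1,i=0
  .#... -> #   bit 8 = 1  t=0,i=9
  ..### -> #   bit 7 = 1  t=2,i=14
  ..##. -> #   bit 6 = 1  t=0,i=3
  ..#.# -> .   bit 5 = 0  t=1,i=13
  ..#.. -> .   bit 4 = 0  t=0,i=8
  ...## -> .   bit 3 = 0  t=0,i=14
  ...#. -> .   bit 2 = 0  t=0,i=7
  ....# -> #   bit 1 = 1  t=0,i=13
  ..... -> .   bit 0 = 0  t=0,i=11
  bits 01110001000111001100111111000010 = 1897713602

1897713602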